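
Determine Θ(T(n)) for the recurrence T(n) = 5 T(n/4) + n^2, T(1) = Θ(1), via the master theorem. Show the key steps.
T(n) = Θ(n^2)

log_4 5 ≈ 1.161. f(n) = n^2 dominates n^(log_4 5) since 2 > 1.161, and the regularity condition a·f(n/b) = 5·(n/4)^2 = (5/16)·n^2 ≤ c·f(n) holds with c = 5/16 ≈ 0.312 < 1. So this is Case 3: T(n) = Θ(f(n)) = Θ(n^2).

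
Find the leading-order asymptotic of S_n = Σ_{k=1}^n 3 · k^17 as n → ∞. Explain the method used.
S_n ~ n^18 / 6

By integral comparison (Euler-Maclaurin), Σ_{k=1}^n 3 · k^17 = 3 · ∫_0^n x^17 dx + O(n^17) = 3 · n^18/18 = n^18 / 6 + O(n^17). (Equivalently, Faulhaber's formula gives the same leading term.)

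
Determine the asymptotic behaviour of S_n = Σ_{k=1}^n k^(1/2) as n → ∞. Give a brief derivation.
S_n ~ (2/3) · n^(3/2)

Integral comparison: Σ_{k=1}^n k^(1/2) = ∫_0^n x^(1/2) dx + O(n^(1/2)). The integral is n^(1 + 1/2) / (1 + 1/2) = n^((1+2)/2) / ((1+2)/2) = (2/3) · n^(3/2).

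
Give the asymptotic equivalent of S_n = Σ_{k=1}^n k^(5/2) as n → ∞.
S_n ~ (2/7) · n^(7/2)

Integral comparison: Σ_{k=1}^n k^(5/2) = ∫_0^n x^(5/2) dx + O(n^(5/2)). The integral is n^(1 + 5/2) / (1 + 5/2) = n^((5+2)/2) / ((5+2)/2) = (2/7) · n^(7/2).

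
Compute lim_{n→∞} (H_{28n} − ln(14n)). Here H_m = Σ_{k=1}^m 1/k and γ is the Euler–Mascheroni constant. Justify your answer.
lim = ln 2 + γ

By Euler-Maclaurin, H_m = ln m + γ + O(1/m). So
  H_{28n} − ln(14n) = ln(28n) + γ − ln(14n) + O(1/n)
                       = ln(28/14) + γ + O(1/n).
Hence the limit is ln(28/14) + γ (= ln 2).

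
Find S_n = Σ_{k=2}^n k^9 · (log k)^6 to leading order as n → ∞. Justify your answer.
S_n ~ n^10 · (log n)^6 / 10

By integral comparison, S_n = ∫_1^n x^9 · (log x)^6 dx + O(n^9 · (log n)^6). For the integral, the leading term of ∫_1^n x^9 (log x)^6 dx is n^10/10 · (log n)^6 (by repeated integration by parts; each step lowers the log-exponent and produces a relatively O(1/log n) correction). Hence S_n ~ n^10 · (log n)^6 / 10.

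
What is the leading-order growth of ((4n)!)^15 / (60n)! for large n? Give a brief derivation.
((4n)!)^15/(60n)! ~ ((2π·4n)^(14/2) / sqrt(15)) · 15^(−15·4n)  →  0

Write N = 4n. Stirling: N! ~ sqrt(2π N)(N/e)^N and (15N)! ~ sqrt(2π·15N)·(15N/e)^(15N).
  (N!)^15/(15N)! ~ (2π N)^(15/2) (N/e)^(15N) / [sqrt(2π·15N) (15N/e)^(15N)]
     = (2π N)^(15/2) / sqrt(2π·15N) · (N/(15N))^(15N)
     = (2π N)^((15−1)/2) / sqrt(15) · 15^(−15N).
Since 15^15 > 1, the factor 15^(−15N) decays exponentially, so the ratio → 0. Substituting N = 4n gives the stated form.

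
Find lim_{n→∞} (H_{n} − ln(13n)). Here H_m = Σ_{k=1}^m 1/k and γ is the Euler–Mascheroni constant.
lim = −ln 13 + γ

By Euler-Maclaurin, H_m = ln m + γ + O(1/m). So
  H_{n} − ln(13n) = ln(n) + γ − ln(13n) + O(1/n)
                       = ln(1/13) + γ + O(1/n).
Hence the limit is ln(1/13) + γ.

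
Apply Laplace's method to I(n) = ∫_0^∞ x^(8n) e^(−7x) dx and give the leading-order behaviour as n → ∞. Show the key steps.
I(n) ~ (sqrt(2π·8n) / 7) · (8n/(7e))^(8n)

Write the integrand as exp(8n ln x − 7x) and set f(x) = 8n ln x − 7x. Then f'(x) = 8n/x − 7 = 0 at x* = 8n/7, and f''(x*) = −8n/x*^2 = −7^2/(8n). Laplace's method (interior maximum) gives
  I(n) ~ e^(f(x*)) · sqrt(2π / |f''(x*)|)
        = exp(8n ln(8n/7) − 8n) · sqrt(2π · 8n / 7^2)
        = (8n/7)^(8n) e^(−8n) · sqrt(2π·8n) / 7
        = (sqrt(2π·8n) / 7) · (8n/(7e))^(8n).
This matches Γ(8n+1)/7^(8n+1) with Stirling applied to Γ.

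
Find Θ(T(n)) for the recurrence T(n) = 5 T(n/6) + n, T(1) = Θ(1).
T(n) = Θ(n)

log_6 5 ≈ 0.898. f(n) = n dominates n^(log_6 5) since 1 > 0.898, and the regularity condition a·f(n/b) = 5·(n/6)^1 = (5/6)·n ≤ c·f(n) holds with c = 5/6 ≈ 0.833 < 1. So this is Case 3: T(n) = Θ(f(n)) = Θ(n).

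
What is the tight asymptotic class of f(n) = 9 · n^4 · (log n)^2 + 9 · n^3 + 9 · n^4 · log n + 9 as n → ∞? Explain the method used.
f(n) ∈ Θ(n^4 · (log n)^2)

Compare the terms by growth order. For large n, n^a · (log n)^b dominates n^a' · (log n)^b' iff a > a', or (a = a' and b > b'). Ranking the 4 terms shows the dominant one is 9 · n^4 · (log n)^2. Hence f(n) ∈ Θ(n^4 · (log n)^2).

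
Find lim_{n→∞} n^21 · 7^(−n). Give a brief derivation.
lim = 0

Exponentials with base > 1 dominate every fixed polynomial: for any fixed c, n^c / 7^n → 0 as n → ∞ (e.g. by the ratio test, or by writing 7^n = e^(n ln 7) and noting e^(n ln 7) / n^c → ∞). Hence n^21 · 7^(−n) = n^21 / 7^n → 0.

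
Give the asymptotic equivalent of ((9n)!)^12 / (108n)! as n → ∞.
((9n)!)^12/(108n)! ~ ((2π·9n)^(11/2) / sqrt(12)) · 12^(−12·9n)  →  0

Write N = 9n. Stirling: N! ~ sqrt(2π N)(N/e)^N and (12N)! ~ sqrt(2π·12N)·(12N/e)^(12N).
  (N!)^12/(12N)! ~ (2π N)^(12/2) (N/e)^(12N) / [sqrt(2π·12N) (12N/e)^(12N)]
     = (2π N)^(12/2) / sqrt(2π·12N) · (N/(12N))^(12N)
     = (2π N)^((12−1)/2) / sqrt(12) · 12^(−12N).
Since 12^12 > 1, the factor 12^(−12N) decays exponentially, so the ratio → 0. Substituting N = 9n gives the stated form.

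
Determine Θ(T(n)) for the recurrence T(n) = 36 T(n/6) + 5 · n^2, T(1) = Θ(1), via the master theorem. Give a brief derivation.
T(n) = Θ(n^2 log n)

log_6 36 = 2, and f(n) = 5 · n^2 = Θ(n^(log_6 36)). This is Case 2 of the master theorem: T(n) = Θ(f(n) · log n) = Θ(n^2 log n).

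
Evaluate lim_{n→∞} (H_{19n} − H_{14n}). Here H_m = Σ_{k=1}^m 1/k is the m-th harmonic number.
lim = ln(19/14)

Euler-Maclaurin gives H_m = ln m + γ + 1/(2m) + O(1/m^2). The γ and O(1/m) terms cancel in the difference:
  H_{19n} − H_{14n} = ln(19n) − ln(14n) + O(1/n) = ln(19/14) + O(1/n).
Hence the limit is ln(19/14).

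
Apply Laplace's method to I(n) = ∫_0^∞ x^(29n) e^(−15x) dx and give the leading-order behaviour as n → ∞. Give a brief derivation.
I(n) ~ (sqrt(2π·29n) / 15) · (29n/(15e))^(29n)

Write the integrand as exp(29n ln x − 15x) and set f(x) = 29n ln x − 15x. Then f'(x) = 29n/x − 15 = 0 at x* = 29n/15, and f''(x*) = −29n/x*^2 = −15^2/(29n). Laplace's method (interior maximum) gives
  I(n) ~ e^(f(x*)) · sqrt(2π / |f''(x*)|)
        = exp(29n ln(29n/15) − 29n) · sqrt(2π · 29n / 15^2)
        = (29n/15)^(29n) e^(−29n) · sqrt(2π·29n) / 15
        = (sqrt(2π·29n) / 15) · (29n/(15e))^(29n).
This matches Γ(29n+1)/15^(29n+1) with Stirling applied to Γ.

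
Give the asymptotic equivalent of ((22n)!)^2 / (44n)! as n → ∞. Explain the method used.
((22n)!)^2/(44n)! ~ ((2π·22n)^(1/2) / sqrt(2)) · 2^(−2·22n)  →  0

Write N = 22n. Stirling: N! ~ sqrt(2π N)(N/e)^N and (2N)! ~ sqrt(2π·2N)·(2N/e)^(2N).
  (N!)^2/(2N)! ~ (2π N)^(2/2) (N/e)^(2N) / [sqrt(2π·2N) (2N/e)^(2N)]
     = (2π N)^(2/2) / sqrt(2π·2N) · (N/(2N))^(2N)
     = (2π N)^((2−1)/2) / sqrt(2) · 2^(−2N).
Since 2^2 > 1, the factor 2^(−2N) decays exponentially, so the ratio → 0. Substituting N = 22n gives the stated form.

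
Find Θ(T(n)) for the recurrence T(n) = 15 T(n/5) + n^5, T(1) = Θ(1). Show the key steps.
T(n) = Θ(n^5)

log_5 15 ≈ 1.683. f(n) = n^5 dominates n^(log_5 15) since 5 > 1.683, and the regularity condition a·f(n/b) = 15·(n/5)^5 = (15/3125)·n^5 ≤ c·f(n) holds with c = 15/3125 ≈ 0.0048 < 1. So this is Case 3: T(n) = Θ(f(n)) = Θ(n^5).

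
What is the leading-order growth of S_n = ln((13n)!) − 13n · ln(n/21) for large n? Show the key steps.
S_n ~ 13n · (ln 273 − 1) + O(ln n)

Stirling: ln((13n)!) = 13n ln(13n) − 13n + O(ln n).
  S_n = 13n ln(13n) − 13n − 13n ln(n/21) + O(ln n)
      = 13n ln(13n) − 13n ln n + 13n ln 21 − 13n + O(ln n)
      = 13n ln 13 + 13n ln 21 − 13n + O(ln n)
      = 13n (ln 273 − 1) + O(ln n).
Numerically ln(273) − 1 ≈ 4.6095.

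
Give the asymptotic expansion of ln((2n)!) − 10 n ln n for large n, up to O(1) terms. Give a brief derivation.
ln((2n)!) − 10 n ln n = −8 n ln n + 2(ln 2 − 1) n + (1/2) ln(2π·2n) + O(1/n)

Stirling: ln((2n)!) = 2n ln(2n) − 2n + (1/2) ln(2π·2n) + O(1/n).
Expand 2n ln(2n) = 2n (ln n + ln 2) = 2n ln n + 2n ln 2.
Subtract 10n ln n: leading term is (2 − 10) n ln n = −8 n ln n. The next term is 2n ln 2 − 2n = 2(ln 2 − 1) n. Then the (1/2) ln(2π·2n) correction.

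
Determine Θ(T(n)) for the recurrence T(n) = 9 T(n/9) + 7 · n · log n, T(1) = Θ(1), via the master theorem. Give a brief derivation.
T(n) = Θ(n · (log n)^2)

Here log_9 9 = 1 and f(n) = 7 · n · log n = Θ(n^(log_9 9) · (log n)^1). This is the extended Case 2 of the master theorem (f matches the critical exponent up to log factors), giving T(n) = Θ(n^(log_9 9) · (log n)^(1+1)) = Θ(n · (log n)^2).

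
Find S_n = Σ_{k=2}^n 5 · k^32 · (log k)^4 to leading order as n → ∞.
S_n ~ 5 · n^33 · (log n)^4 / 33

By integral comparison, S_n = ∫_1^n 5 · x^32 · (log x)^4 dx + O(n^32 · (log n)^4). For the integral, the leading term of ∫_1^n x^32 (log x)^4 dx is n^33/33 · (log n)^4 (by repeated integration by parts; each step lowers the log-exponent and produces a relatively O(1/log n) correction). Hence S_n ~ 5 · n^33 · (log n)^4 / 33.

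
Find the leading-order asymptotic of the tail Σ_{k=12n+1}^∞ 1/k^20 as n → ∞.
Σ_{k>12n} 1/k^20 ~ 1/(19 · (12n)^19)

Compare to the integral: ∫_{12n}^∞ x^(−20) dx = [−x^(−19)/19]_{12n}^∞ = 1/((20−1)·(12n)^19). Euler-Maclaurin then gives
  Σ_{k>12n} 1/k^20 = ∫_{12n}^∞ dx/x^20 − 1/(2·(12n)^20) + O(1/(12n)^21).
(Equivalently this is ζ(20) − Σ_{k≤12n} 1/k^20.)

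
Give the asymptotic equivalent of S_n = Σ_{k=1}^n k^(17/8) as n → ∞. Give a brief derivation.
S_n ~ (8/25) · n^(25/8)

Integral comparison: Σ_{k=1}^n k^(17/8) = ∫_0^n x^(17/8) dx + O(n^(17/8)). The integral is n^(1 + 17/8) / (1 + 17/8) = n^((17+8)/8) / ((17+8)/8) = (8/25) · n^(25/8).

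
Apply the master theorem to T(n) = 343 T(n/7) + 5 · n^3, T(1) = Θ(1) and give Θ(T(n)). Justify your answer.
T(n) = Θ(n^3 log n)

log_7 343 = 3, and f(n) = 5 · n^3 = Θ(n^(log_7 343)). This is Case 2 of the master theorem: T(n) = Θ(f(n) · log n) = Θ(n^3 log n).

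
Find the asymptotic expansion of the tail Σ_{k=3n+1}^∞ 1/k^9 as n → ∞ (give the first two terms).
Σ_{k>3n} 1/k^9 = 1/(8 · (3n)^8) − 1/(2 · (3n)^9) + O(1/(3n)^10)

Compare to the integral: ∫_{3n}^∞ x^(−9) dx = [−x^(−8)/8]_{3n}^∞ = 1/((9−1)·(3n)^8). The Euler-Maclaurin correction adds −f(3n)/2 = −1/(2·(3n)^9). Euler-Maclaurin then gives
  Σ_{k>3n} 1/k^9 = ∫_{3n}^∞ dx/x^9 − 1/(2·(3n)^9) + O(1/(3n)^10).
(Equivalently this is ζ(9) − Σ_{k≤3n} 1/k^9.)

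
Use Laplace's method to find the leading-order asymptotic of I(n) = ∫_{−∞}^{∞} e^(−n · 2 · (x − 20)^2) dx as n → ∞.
I(n) = sqrt(π/(2n))

Here φ(x) = 2 · (x − 20)^2 has its unique minimum at x* = 20 with φ(x*) = 0 and φ''(x*) = 4. Laplace's method gives
  I(n) ~ e^(−n φ(x*)) · sqrt(2π / (n · φ''(x*))) = sqrt(2π / (4n)) = sqrt(π/(2n)).
This is exact: substituting u = (x − 20)·sqrt(2n) gives I(n) = (1/sqrt(2n)) ∫_{−∞}^{∞} e^(−u^2) du = sqrt(π/(2n)).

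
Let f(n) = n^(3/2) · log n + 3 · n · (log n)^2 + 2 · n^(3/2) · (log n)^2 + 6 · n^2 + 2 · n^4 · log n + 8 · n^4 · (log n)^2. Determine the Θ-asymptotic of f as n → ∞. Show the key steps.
f(n) ∈ Θ(n^4 · (log n)^2)

Compare the terms by growth order. For large n, n^a · (log n)^b dominates n^a' · (log n)^b' iff a > a', or (a = a' and b > b'). Ranking the 6 terms shows the dominant one is 8 · n^4 · (log n)^2. Hence f(n) ∈ Θ(n^4 · (log n)^2).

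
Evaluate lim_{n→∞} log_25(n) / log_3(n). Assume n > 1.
lim = ln(3) / ln(25) = log_25(3)

Change of base: log_25(n) = ln n / ln 25 and log_3(n) = ln n / ln 3. The ratio is (ln n / ln 25) · (ln 3 / ln n) = ln 3 / ln 25, a constant independent of n. So the limit is ln 3 / ln 25 = log_25(3).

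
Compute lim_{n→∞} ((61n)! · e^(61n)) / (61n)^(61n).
lim = ∞

Stirling: (61n)! ~ sqrt(2π·61n) · (61n/e)^(61n). Hence
  (61n)! · e^(61n) / (61n)^(61n) ~ sqrt(2π·61n) = sqrt(2π·61) · sqrt(n) → ∞.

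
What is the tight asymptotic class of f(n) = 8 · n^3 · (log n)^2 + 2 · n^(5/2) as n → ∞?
f(n) ∈ Θ(n^3 · (log n)^2)

Compare the terms by growth order. For large n, n^a · (log n)^b dominates n^a' · (log n)^b' iff a > a', or (a = a' and b > b'). Ranking the 2 terms shows the dominant one is 8 · n^3 · (log n)^2. Hence f(n) ∈ Θ(n^3 · (log n)^2).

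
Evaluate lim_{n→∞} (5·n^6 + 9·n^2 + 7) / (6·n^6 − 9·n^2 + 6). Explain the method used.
lim = 5/6

For large n the leading n^6 terms dominate both numerator and denominator. Dividing top and bottom by n^6, every other term tends to 0, leaving 5/6.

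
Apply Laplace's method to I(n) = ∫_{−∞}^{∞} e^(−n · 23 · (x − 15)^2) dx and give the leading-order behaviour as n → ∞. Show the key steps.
I(n) = sqrt(π/(23n))

Here φ(x) = 23 · (x − 15)^2 has its unique minimum at x* = 15 with φ(x*) = 0 and φ''(x*) = 46. Laplace's method gives
  I(n) ~ e^(−n φ(x*)) · sqrt(2π / (n · φ''(x*))) = sqrt(2π / (46n)) = sqrt(π/(23n)).
This is exact: substituting u = (x − 15)·sqrt(23n) gives I(n) = (1/sqrt(23n)) ∫_{−∞}^{∞} e^(−u^2) du = sqrt(π/(23n)).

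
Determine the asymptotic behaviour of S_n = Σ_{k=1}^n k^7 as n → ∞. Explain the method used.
S_n ~ n^8 / 8

By integral comparison (Euler-Maclaurin), Σ_{k=1}^n k^7 = ∫_0^n x^7 dx + O(n^7) = n^8/8 + O(n^7). (Equivalently, Faulhaber's formula gives the same leading term.)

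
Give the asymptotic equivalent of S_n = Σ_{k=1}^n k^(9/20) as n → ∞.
S_n ~ (20/29) · n^(29/20)

Integral comparison: Σ_{k=1}^n k^(9/20) = ∫_0^n x^(9/20) dx + O(n^(9/20)). The integral is n^(1 + 9/20) / (1 + 9/20) = n^((9+20)/20) / ((9+20)/20) = (20/29) · n^(29/20).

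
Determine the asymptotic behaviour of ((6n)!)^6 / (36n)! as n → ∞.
((6n)!)^6/(36n)! ~ ((2π·6n)^(5/2) / sqrt(6)) · 6^(−6·6n)  →  0

Write N = 6n. Stirling: N! ~ sqrt(2π N)(N/e)^N and (6N)! ~ sqrt(2π·6N)·(6N/e)^(6N).
  (N!)^6/(6N)! ~ (2π N)^(6/2) (N/e)^(6N) / [sqrt(2π·6N) (6N/e)^(6N)]
     = (2π N)^(6/2) / sqrt(2π·6N) · (N/(6N))^(6N)
     = (2π N)^((6−1)/2) / sqrt(6) · 6^(−6N).
Since 6^6 > 1, the factor 6^(−6N) decays exponentially, so the ratio → 0. Substituting N = 6n gives the stated form.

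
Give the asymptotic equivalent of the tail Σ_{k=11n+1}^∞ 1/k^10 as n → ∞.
Σ_{k>11n} 1/k^10 ~ 1/(9 · (11n)^9)

Compare to the integral: ∫_{11n}^∞ x^(−10) dx = [−x^(−9)/9]_{11n}^∞ = 1/((10−1)·(11n)^9). Euler-Maclaurin then gives
  Σ_{k>11n} 1/k^10 = ∫_{11n}^∞ dx/x^10 − 1/(2·(11n)^10) + O(1/(11n)^11).
(Equivalently this is ζ(10) − Σ_{k≤11n} 1/k^10.)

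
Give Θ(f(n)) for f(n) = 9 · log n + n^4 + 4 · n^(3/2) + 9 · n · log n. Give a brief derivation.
f(n) ∈ Θ(n^4)

Compare the terms by growth order. For large n, n^a · (log n)^b dominates n^a' · (log n)^b' iff a > a', or (a = a' and b > b'). Ranking the 4 terms shows the dominant one is n^4. Hence f(n) ∈ Θ(n^4).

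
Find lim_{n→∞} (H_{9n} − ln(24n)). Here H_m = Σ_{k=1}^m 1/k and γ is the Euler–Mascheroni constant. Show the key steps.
lim = ln(3/8) + γ

By Euler-Maclaurin, H_m = ln m + γ + O(1/m). So
  H_{9n} − ln(24n) = ln(9n) + γ − ln(24n) + O(1/n)
                       = ln(9/24) + γ + O(1/n).
Hence the limit is ln(9/24) + γ (= ln(3/8)).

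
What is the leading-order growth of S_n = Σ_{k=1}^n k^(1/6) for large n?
S_n ~ (6/7) · n^(7/6)

Integral comparison: Σ_{k=1}^n k^(1/6) = ∫_0^n x^(1/6) dx + O(n^(1/6)). The integral is n^(1 + 1/6) / (1 + 1/6) = n^((1+6)/6) / ((1+6)/6) = (6/7) · n^(7/6).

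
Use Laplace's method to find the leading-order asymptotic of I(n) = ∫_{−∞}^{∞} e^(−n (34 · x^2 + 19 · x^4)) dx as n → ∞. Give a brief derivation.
I(n) ~ sqrt(π/(34n))

φ(x) = 34 · x^2 + 19 · x^4 has its unique global minimum at x* = 0 (since φ'(x) = 68x + 76x^3 = 0 only at x = 0 for real x with both coefficients positive, and φ → ∞ as |x| → ∞). At x* = 0, φ(0) = 0 and φ''(0) = 68. Laplace's method then gives
  I(n) ~ sqrt(2π / (n · φ''(0))) · e^(−n φ(0)) = sqrt(2π / (68n)) = sqrt(π/(34n)).
The 19 · x^4 term contributes only at subleading order (an O(1/n) relative correction).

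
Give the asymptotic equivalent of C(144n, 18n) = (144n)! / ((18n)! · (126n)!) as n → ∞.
C(144n, 18n) ~ (16777216/823543)^(18n) · sqrt(4/(7π·18n))

Write N = 18n. Apply Stirling to each factorial:
  (8N)! ~ sqrt(2π·8N) · (8N/e)^(8N),
  N! ~ sqrt(2π N) · (N/e)^N,
  (7N)! ~ sqrt(2π·7N) · (7N/e)^(7N).
The exponential factors combine to (8N)^(8N) / (N^N · (7N)^(7N)) = 8^(8N)/7^(7N) = (8^8/7^7)^N = (16777216/823543)^N.
The square-root prefactors combine to sqrt(2π·8N) / (sqrt(2π N)·sqrt(2π·7N)) = sqrt(8 / (2π·7·N)) = sqrt(4/(7π·18n)).
Substituting N = 18n: C(144n, 18n) ~ (16777216/823543)^(18n) · sqrt(4/(7π·18n)).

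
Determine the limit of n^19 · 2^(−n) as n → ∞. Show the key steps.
lim = 0

Exponentials with base > 1 dominate every fixed polynomial: for any fixed c, n^c / 2^n → 0 as n → ∞ (e.g. by the ratio test, or by writing 2^n = e^(n ln 2) and noting e^(n ln 2) / n^c → ∞). Hence n^19 · 2^(−n) = n^19 / 2^n → 0.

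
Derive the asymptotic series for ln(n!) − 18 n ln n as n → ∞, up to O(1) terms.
ln(n!) − 18 n ln n = −17 n ln n − n + (1/2) ln(2π n) + O(1/n)

Stirling: ln((n)!) = n ln(n) − n + (1/2) ln(2π·n) + O(1/n).
Here n ln(n) = n ln n.
Subtract 18n ln n: leading term is (1 − 18) n ln n = −17 n ln n. The next term is −n. Then the (1/2) ln(2π·n) correction.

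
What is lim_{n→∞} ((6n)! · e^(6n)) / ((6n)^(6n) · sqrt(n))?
lim = sqrt(2π·6)

Stirling: (6n)! ~ sqrt(2π·6n) · (6n/e)^(6n). Hence
  (6n)! · e^(6n) / (6n)^(6n) ~ sqrt(2π·6n).
Dividing by sqrt(n): sqrt(2π·6n) / sqrt(n) = sqrt(2π·6) · n^((1−1)/2), so the limit is sqrt(2π·6).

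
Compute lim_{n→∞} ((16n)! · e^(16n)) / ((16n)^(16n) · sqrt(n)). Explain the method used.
lim = sqrt(2π·16)

Stirling: (16n)! ~ sqrt(2π·16n) · (16n/e)^(16n). Hence
  (16n)! · e^(16n) / (16n)^(16n) ~ sqrt(2π·16n).
Dividing by sqrt(n): sqrt(2π·16n) / sqrt(n) = sqrt(2π·16) · n^((1−1)/2), so the limit is sqrt(2π·16).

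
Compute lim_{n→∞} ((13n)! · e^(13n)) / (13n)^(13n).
lim = ∞

Stirling: (13n)! ~ sqrt(2π·13n) · (13n/e)^(13n). Hence
  (13n)! · e^(13n) / (13n)^(13n) ~ sqrt(2π·13n) = sqrt(2π·13) · sqrt(n) → ∞.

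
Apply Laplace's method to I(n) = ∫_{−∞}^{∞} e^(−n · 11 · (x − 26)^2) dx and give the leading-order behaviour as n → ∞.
I(n) = sqrt(π/(11n))

Here φ(x) = 11 · (x − 26)^2 has its unique minimum at x* = 26 with φ(x*) = 0 and φ''(x*) = 22. Laplace's method gives
  I(n) ~ e^(−n φ(x*)) · sqrt(2π / (n · φ''(x*))) = sqrt(2π / (22n)) = sqrt(π/(11n)).
This is exact: substituting u = (x − 26)·sqrt(11n) gives I(n) = (1/sqrt(11n)) ∫_{−∞}^{∞} e^(−u^2) du = sqrt(π/(11n)).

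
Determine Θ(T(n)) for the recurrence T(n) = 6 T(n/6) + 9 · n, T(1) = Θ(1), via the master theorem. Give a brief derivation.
T(n) = Θ(n log n)

log_6 6 = 1, and f(n) = 9 · n = Θ(n^(log_6 6)). This is Case 2 of the master theorem: T(n) = Θ(f(n) · log n) = Θ(n log n).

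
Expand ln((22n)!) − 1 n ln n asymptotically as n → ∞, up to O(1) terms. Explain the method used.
ln((22n)!) − 1 n ln n = 21 n ln n + 22(ln 22 − 1) n + (1/2) ln(2π·22n) + O(1/n)

Stirling: ln((22n)!) = 22n ln(22n) − 22n + (1/2) ln(2π·22n) + O(1/n).
Expand 22n ln(22n) = 22n (ln n + ln 22) = 22n ln n + 22n ln 22.
Subtract 1n ln n: leading term is (22 − 1) n ln n = 21 n ln n. The next term is 22n ln 22 − 22n = 22(ln 22 − 1) n. Then the (1/2) ln(2π·22n) correction.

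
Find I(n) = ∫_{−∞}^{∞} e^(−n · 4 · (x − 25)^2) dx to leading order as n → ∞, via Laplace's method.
I(n) = sqrt(π/(4n))

Here φ(x) = 4 · (x − 25)^2 has its unique minimum at x* = 25 with φ(x*) = 0 and φ''(x*) = 8. Laplace's method gives
  I(n) ~ e^(−n φ(x*)) · sqrt(2π / (n · φ''(x*))) = sqrt(2π / (8n)) = sqrt(π/(4n)).
This is exact: substituting u = (x − 25)·sqrt(4n) gives I(n) = (1/sqrt(4n)) ∫_{−∞}^{∞} e^(−u^2) du = sqrt(π/(4n)).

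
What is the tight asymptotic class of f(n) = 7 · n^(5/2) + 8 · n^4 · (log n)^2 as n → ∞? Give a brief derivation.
f(n) ∈ Θ(n^4 · (log n)^2)

Compare the terms by growth order. For large n, n^a · (log n)^b dominates n^a' · (log n)^b' iff a > a', or (a = a' and b > b'). Ranking the 2 terms shows the dominant one is 8 · n^4 · (log n)^2. Hence f(n) ∈ Θ(n^4 · (log n)^2).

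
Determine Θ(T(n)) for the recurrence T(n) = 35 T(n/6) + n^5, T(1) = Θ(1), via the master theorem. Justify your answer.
T(n) = Θ(n^5)

log_6 35 ≈ 1.984. f(n) = n^5 dominates n^(log_6 35) since 5 > 1.984, and the regularity condition a·f(n/b) = 35·(n/6)^5 = (35/7776)·n^5 ≤ c·f(n) holds with c = 35/7776 ≈ 0.0045 < 1. So this is Case 3: T(n) = Θ(f(n)) = Θ(n^5).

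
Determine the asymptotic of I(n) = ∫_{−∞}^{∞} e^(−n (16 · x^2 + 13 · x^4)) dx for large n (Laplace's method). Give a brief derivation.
I(n) ~ sqrt(π/(16n))

φ(x) = 16 · x^2 + 13 · x^4 has its unique global minimum at x* = 0 (since φ'(x) = 32x + 52x^3 = 0 only at x = 0 for real x with both coefficients positive, and φ → ∞ as |x| → ∞). At x* = 0, φ(0) = 0 and φ''(0) = 32. Laplace's method then gives
  I(n) ~ sqrt(2π / (n · φ''(0))) · e^(−n φ(0)) = sqrt(2π / (32n)) = sqrt(π/(16n)).
The 13 · x^4 term contributes only at subleading order (an O(1/n) relative correction).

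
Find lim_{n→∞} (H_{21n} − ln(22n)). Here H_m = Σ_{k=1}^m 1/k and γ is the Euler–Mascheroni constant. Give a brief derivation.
lim = ln(21/22) + γ

By Euler-Maclaurin, H_m = ln m + γ + O(1/m). So
  H_{21n} − ln(22n) = ln(21n) + γ − ln(22n) + O(1/n)
                       = ln(21/22) + γ + O(1/n).
Hence the limit is ln(21/22) + γ.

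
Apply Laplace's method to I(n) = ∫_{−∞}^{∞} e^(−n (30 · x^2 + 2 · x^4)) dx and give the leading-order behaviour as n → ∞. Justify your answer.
I(n) ~ sqrt(π/(30n))

φ(x) = 30 · x^2 + 2 · x^4 has its unique global minimum at x* = 0 (since φ'(x) = 60x + 8x^3 = 0 only at x = 0 for real x with both coefficients positive, and φ → ∞ as |x| → ∞). At x* = 0, φ(0) = 0 and φ''(0) = 60. Laplace's method then gives
  I(n) ~ sqrt(2π / (n · φ''(0))) · e^(−n φ(0)) = sqrt(2π / (60n)) = sqrt(π/(30n)).
The 2 · x^4 term contributes only at subleading order (an O(1/n) relative correction).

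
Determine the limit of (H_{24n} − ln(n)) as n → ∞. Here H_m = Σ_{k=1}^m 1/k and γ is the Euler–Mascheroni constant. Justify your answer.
lim = ln 24 + γ

By Euler-Maclaurin, H_m = ln m + γ + O(1/m). So
  H_{24n} − ln(n) = ln(24n) + γ − ln(n) + O(1/n)
                       = ln(24/1) + γ + O(1/n).
Hence the limit is ln(24/1) + γ.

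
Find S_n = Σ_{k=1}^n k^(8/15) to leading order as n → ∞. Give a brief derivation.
S_n ~ (15/23) · n^(23/15)

Integral comparison: Σ_{k=1}^n k^(8/15) = ∫_0^n x^(8/15) dx + O(n^(8/15)). The integral is n^(1 + 8/15) / (1 + 8/15) = n^((8+15)/15) / ((8+15)/15) = (15/23) · n^(23/15).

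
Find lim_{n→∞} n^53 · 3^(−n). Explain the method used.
lim = 0

Exponentials with base > 1 dominate every fixed polynomial: for any fixed c, n^c / 3^n → 0 as n → ∞ (e.g. by the ratio test, or by writing 3^n = e^(n ln 3) and noting e^(n ln 3) / n^c → ∞). Hence n^53 · 3^(−n) = n^53 / 3^n → 0.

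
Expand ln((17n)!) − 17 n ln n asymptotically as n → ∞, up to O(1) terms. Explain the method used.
ln((17n)!) − 17 n ln n = 17(ln 17 − 1) n + (1/2) ln(2π·17n) + O(1/n)

Stirling: ln((17n)!) = 17n ln(17n) − 17n + (1/2) ln(2π·17n) + O(1/n).
Since 17n ln(17n) = 17n ln n + 17n ln 17, subtracting 17n ln n cancels the n ln n term exactly. What remains is 17(ln 17 − 1) n + (1/2) ln(2π·17n) + O(1/n).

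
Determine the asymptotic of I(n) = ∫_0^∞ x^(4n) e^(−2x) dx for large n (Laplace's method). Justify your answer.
I(n) ~ (sqrt(2π·4n) / 2) · (4n/(2e))^(4n)

Write the integrand as exp(4n ln x − 2x) and set f(x) = 4n ln x − 2x. Then f'(x) = 4n/x − 2 = 0 at x* = 4n/2, and f''(x*) = −4n/x*^2 = −2^2/(4n). Laplace's method (interior maximum) gives
  I(n) ~ e^(f(x*)) · sqrt(2π / |f''(x*)|)
        = exp(4n ln(4n/2) − 4n) · sqrt(2π · 4n / 2^2)
        = (4n/2)^(4n) e^(−4n) · sqrt(2π·4n) / 2
        = (sqrt(2π·4n) / 2) · (4n/(2e))^(4n).
This matches Γ(4n+1)/2^(4n+1) with Stirling applied to Γ.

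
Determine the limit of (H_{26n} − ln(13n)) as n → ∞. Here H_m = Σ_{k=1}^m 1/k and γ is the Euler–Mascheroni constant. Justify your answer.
lim = ln 2 + γ

By Euler-Maclaurin, H_m = ln m + γ + O(1/m). So
  H_{26n} − ln(13n) = ln(26n) + γ − ln(13n) + O(1/n)
                       = ln(26/13) + γ + O(1/n).
Hence the limit is ln(26/13) + γ (= ln 2).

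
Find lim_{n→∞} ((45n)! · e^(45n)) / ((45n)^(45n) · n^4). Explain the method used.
lim = 0

Stirling: (45n)! ~ sqrt(2π·45n) · (45n/e)^(45n). Hence
  (45n)! · e^(45n) / (45n)^(45n) ~ sqrt(2π·45n).
Dividing by n^4: sqrt(2π·45n) / n^4 = sqrt(2π·45) · n^((1−8)/2), so the expression behaves like sqrt(2π·45) · n^((1−8)/2) → 0.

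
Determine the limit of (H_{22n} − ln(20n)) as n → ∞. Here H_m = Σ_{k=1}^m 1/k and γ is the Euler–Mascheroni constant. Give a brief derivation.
lim = ln(11/10) + γ

By Euler-Maclaurin, H_m = ln m + γ + O(1/m). So
  H_{22n} − ln(20n) = ln(22n) + γ − ln(20n) + O(1/n)
                       = ln(22/20) + γ + O(1/n).
Hence the limit is ln(22/20) + γ (= ln(11/10)).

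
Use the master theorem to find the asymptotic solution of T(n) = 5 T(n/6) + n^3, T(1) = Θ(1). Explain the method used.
T(n) = Θ(n^3)

log_6 5 ≈ 0.898. f(n) = n^3 dominates n^(log_6 5) since 3 > 0.898, and the regularity condition a·f(n/b) = 5·(n/6)^3 = (5/216)·n^3 ≤ c·f(n) holds with c = 5/216 ≈ 0.0231 < 1. So this is Case 3: T(n) = Θ(f(n)) = Θ(n^3).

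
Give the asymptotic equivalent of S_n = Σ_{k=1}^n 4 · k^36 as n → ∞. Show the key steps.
S_n ~ 4 · n^37 / 37

By integral comparison (Euler-Maclaurin), Σ_{k=1}^n 4 · k^36 = 4 · ∫_0^n x^36 dx + O(n^36) = 4 · n^37/37 + O(n^36). (Equivalently, Faulhaber's formula gives the same leading term.)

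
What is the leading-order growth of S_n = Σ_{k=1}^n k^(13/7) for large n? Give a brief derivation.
S_n ~ (7/20) · n^(20/7)

Integral comparison: Σ_{k=1}^n k^(13/7) = ∫_0^n x^(13/7) dx + O(n^(13/7)). The integral is n^(1 + 13/7) / (1 + 13/7) = n^((13+7)/7) / ((13+7)/7) = (7/20) · n^(20/7).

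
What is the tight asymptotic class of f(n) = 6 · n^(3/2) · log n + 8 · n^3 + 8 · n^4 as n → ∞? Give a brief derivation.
f(n) ∈ Θ(n^4)

Compare the terms by growth order. For large n, n^a · (log n)^b dominates n^a' · (log n)^b' iff a > a', or (a = a' and b > b'). Ranking the 3 terms shows the dominant one is 8 · n^4. Hence f(n) ∈ Θ(n^4).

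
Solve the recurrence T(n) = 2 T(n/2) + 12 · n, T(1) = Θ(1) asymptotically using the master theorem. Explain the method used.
T(n) = Θ(n log n)

log_2 2 = 1, and f(n) = 12 · n = Θ(n^(log_2 2)). This is Case 2 of the master theorem: T(n) = Θ(f(n) · log n) = Θ(n log n).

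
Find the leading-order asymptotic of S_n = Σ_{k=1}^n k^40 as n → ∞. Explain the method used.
S_n ~ n^41 / 41

By integral comparison (Euler-Maclaurin), Σ_{k=1}^n k^40 = ∫_0^n x^40 dx + O(n^40) = n^41/41 + O(n^40). (Equivalently, Faulhaber's formula gives the same leading term.)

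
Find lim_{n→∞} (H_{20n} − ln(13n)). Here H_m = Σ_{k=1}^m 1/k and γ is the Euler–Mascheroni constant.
lim = ln(20/13) + γ

By Euler-Maclaurin, H_m = ln m + γ + O(1/m). So
  H_{20n} − ln(13n) = ln(20n) + γ − ln(13n) + O(1/n)
                       = ln(20/13) + γ + O(1/n).
Hence the limit is ln(20/13) + γ.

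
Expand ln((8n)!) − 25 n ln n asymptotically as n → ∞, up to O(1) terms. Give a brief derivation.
ln((8n)!) − 25 n ln n = −17 n ln n + 8(ln 8 − 1) n + (1/2) ln(2π·8n) + O(1/n)

Stirling: ln((8n)!) = 8n ln(8n) − 8n + (1/2) ln(2π·8n) + O(1/n).
Expand 8n ln(8n) = 8n (ln n + ln 8) = 8n ln n + 8n ln 8.
Subtract 25n ln n: leading term is (8 − 25) n ln n = −17 n ln n. The next term is 8n ln 8 − 8n = 8(ln 8 − 1) n. Then the (1/2) ln(2π·8n) correction.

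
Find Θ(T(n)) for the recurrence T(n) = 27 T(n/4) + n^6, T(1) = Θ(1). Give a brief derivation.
T(n) = Θ(n^6)

log_4 27 ≈ 2.377. f(n) = n^6 dominates n^(log_4 27) since 6 > 2.377, and the regularity condition a·f(n/b) = 27·(n/4)^6 = (27/4096)·n^6 ≤ c·f(n) holds with c = 27/4096 ≈ 0.00659 < 1. So this is Case 3: T(n) = Θ(f(n)) = Θ(n^6).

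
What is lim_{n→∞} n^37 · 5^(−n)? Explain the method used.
lim = 0

Exponentials with base > 1 dominate every fixed polynomial: for any fixed c, n^c / 5^n → 0 as n → ∞ (e.g. by the ratio test, or by writing 5^n = e^(n ln 5) and noting e^(n ln 5) / n^c → ∞). Hence n^37 · 5^(−n) = n^37 / 5^n → 0.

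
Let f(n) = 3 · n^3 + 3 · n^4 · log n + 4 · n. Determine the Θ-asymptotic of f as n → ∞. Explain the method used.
f(n) ∈ Θ(n^4 · log n)

Compare the terms by growth order. For large n, n^a · (log n)^b dominates n^a' · (log n)^b' iff a > a', or (a = a' and b > b'). Ranking the 3 terms shows the dominant one is 3 · n^4 · log n. Hence f(n) ∈ Θ(n^4 · log n).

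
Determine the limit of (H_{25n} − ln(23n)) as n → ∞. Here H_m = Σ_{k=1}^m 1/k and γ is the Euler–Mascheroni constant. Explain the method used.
lim = ln(25/23) + γ

By Euler-Maclaurin, H_m = ln m + γ + O(1/m). So
  H_{25n} − ln(23n) = ln(25n) + γ − ln(23n) + O(1/n)
                       = ln(25/23) + γ + O(1/n).
Hence the limit is ln(25/23) + γ.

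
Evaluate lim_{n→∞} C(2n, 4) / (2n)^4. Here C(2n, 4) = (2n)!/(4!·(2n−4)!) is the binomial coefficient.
lim = 1/4! = 1/24

With N = 2n → ∞: C(N, 4) / N^4 = [N(N−1)…(N−3)] / (4! · N^4) = (1/4!) · 1 · (1 − 1/(2n)) · (1 − 2/(2n)) · (1 − 3/(2n)). Each factor → 1 as N → ∞, so the limit is 1/4! = 1/24.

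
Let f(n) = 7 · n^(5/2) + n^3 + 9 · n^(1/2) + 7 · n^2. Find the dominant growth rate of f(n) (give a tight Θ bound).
f(n) ∈ Θ(n^3)

Compare the terms by growth order. For large n, n^a · (log n)^b dominates n^a' · (log n)^b' iff a > a', or (a = a' and b > b'). Ranking the 4 terms shows the dominant one is n^3. Hence f(n) ∈ Θ(n^3).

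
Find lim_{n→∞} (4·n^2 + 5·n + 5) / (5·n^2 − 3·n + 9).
lim = 4/5

For large n the leading n^2 terms dominate both numerator and denominator. Dividing top and bottom by n^2, every other term tends to 0, leaving 4/5.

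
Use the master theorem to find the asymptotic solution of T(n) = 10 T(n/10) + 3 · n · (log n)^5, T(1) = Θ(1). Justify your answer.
T(n) = Θ(n · (log n)^6)

Here log_10 10 = 1 and f(n) = 3 · n · (log n)^5 = Θ(n^(log_10 10) · (log n)^5). This is the extended Case 2 of the master theorem (f matches the critical exponent up to log factors), giving T(n) = Θ(n^(log_10 10) · (log n)^(5+1)) = Θ(n · (log n)^6).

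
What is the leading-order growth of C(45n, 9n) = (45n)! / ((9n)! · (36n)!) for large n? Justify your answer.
C(45n, 9n) ~ (3125/256)^(9n) · sqrt(5/(8π·9n))

Write N = 9n. Apply Stirling to each factorial:
  (5N)! ~ sqrt(2π·5N) · (5N/e)^(5N),
  N! ~ sqrt(2π N) · (N/e)^N,
  (4N)! ~ sqrt(2π·4N) · (4N/e)^(4N).
The exponential factors combine to (5N)^(5N) / (N^N · (4N)^(4N)) = 5^(5N)/4^(4N) = (5^5/4^4)^N = (3125/256)^N.
The square-root prefactors combine to sqrt(2π·5N) / (sqrt(2π N)·sqrt(2π·4N)) = sqrt(5 / (2π·4·N)) = sqrt(5/(8π·9n)).
Substituting N = 9n: C(45n, 9n) ~ (3125/256)^(9n) · sqrt(5/(8π·9n)).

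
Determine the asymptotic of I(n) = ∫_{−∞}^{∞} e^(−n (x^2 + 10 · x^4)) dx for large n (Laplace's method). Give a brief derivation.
I(n) ~ sqrt(π/n)

φ(x) = x^2 + 10 · x^4 has its unique global minimum at x* = 0 (since φ'(x) = 2x + 40x^3 = 0 only at x = 0 for real x with both coefficients positive, and φ → ∞ as |x| → ∞). At x* = 0, φ(0) = 0 and φ''(0) = 2. Laplace's method then gives
  I(n) ~ sqrt(2π / (n · φ''(0))) · e^(−n φ(0)) = sqrt(2π / (2n)) = sqrt(π/n).
The 10 · x^4 term contributes only at subleading order (an O(1/n) relative correction).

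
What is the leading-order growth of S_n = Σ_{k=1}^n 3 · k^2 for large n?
S_n ~ n^3

By integral comparison (Euler-Maclaurin), Σ_{k=1}^n 3 · k^2 = 3 · ∫_0^n x^2 dx + O(n^2) = 3 · n^3/3 = n^3 + O(n^2). (Equivalently, Faulhaber's formula gives the same leading term.)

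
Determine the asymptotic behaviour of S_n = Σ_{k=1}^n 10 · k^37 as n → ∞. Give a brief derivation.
S_n ~ 5 · n^38 / 19

By integral comparison (Euler-Maclaurin), Σ_{k=1}^n 10 · k^37 = 10 · ∫_0^n x^37 dx + O(n^37) = 10 · n^38/38 = 5 · n^38 / 19 + O(n^37). (Equivalently, Faulhaber's formula gives the same leading term.)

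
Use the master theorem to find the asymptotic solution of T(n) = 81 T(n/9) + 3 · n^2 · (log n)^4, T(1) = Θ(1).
T(n) = Θ(n^2 · (log n)^5)

Here log_9 81 = 2 and f(n) = 3 · n^2 · (log n)^4 = Θ(n^(log_9 81) · (log n)^4). This is the extended Case 2 of the master theorem (f matches the critical exponent up to log factors), giving T(n) = Θ(n^(log_9 81) · (log n)^(4+1)) = Θ(n^2 · (log n)^5).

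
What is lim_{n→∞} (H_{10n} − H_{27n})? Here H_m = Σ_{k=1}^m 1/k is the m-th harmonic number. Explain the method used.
lim = ln(10/27)

Euler-Maclaurin gives H_m = ln m + γ + 1/(2m) + O(1/m^2). The γ and O(1/m) terms cancel in the difference:
  H_{10n} − H_{27n} = ln(10n) − ln(27n) + O(1/n) = ln(10/27) + O(1/n).
Hence the limit is ln(10/27).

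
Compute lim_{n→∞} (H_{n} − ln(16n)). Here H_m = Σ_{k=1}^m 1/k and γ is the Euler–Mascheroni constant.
lim = −ln 16 + γ

By Euler-Maclaurin, H_m = ln m + γ + O(1/m). So
  H_{n} − ln(16n) = ln(n) + γ − ln(16n) + O(1/n)
                       = ln(1/16) + γ + O(1/n).
Hence the limit is ln(1/16) + γ.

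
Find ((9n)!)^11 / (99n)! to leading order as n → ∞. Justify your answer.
((9n)!)^11/(99n)! ~ ((2π·9n)^(10/2) / sqrt(11)) · 11^(−11·9n)  →  0

Write N = 9n. Stirling: N! ~ sqrt(2π N)(N/e)^N and (11N)! ~ sqrt(2π·11N)·(11N/e)^(11N).
  (N!)^11/(11N)! ~ (2π N)^(11/2) (N/e)^(11N) / [sqrt(2π·11N) (11N/e)^(11N)]
     = (2π N)^(11/2) / sqrt(2π·11N) · (N/(11N))^(11N)
     = (2π N)^((11−1)/2) / sqrt(11) · 11^(−11N).
Since 11^11 > 1, the factor 11^(−11N) decays exponentially, so the ratio → 0. Substituting N = 9n gives the stated form.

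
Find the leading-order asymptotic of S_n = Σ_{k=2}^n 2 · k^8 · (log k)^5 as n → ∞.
S_n ~ 2 · n^9 · (log n)^5 / 9

By integral comparison, S_n = ∫_1^n 2 · x^8 · (log x)^5 dx + O(n^8 · (log n)^5). For the integral, the leading term of ∫_1^n x^8 (log x)^5 dx is n^9/9 · (log n)^5 (by repeated integration by parts; each step lowers the log-exponent and produces a relatively O(1/log n) correction). Hence S_n ~ 2 · n^9 · (log n)^5 / 9.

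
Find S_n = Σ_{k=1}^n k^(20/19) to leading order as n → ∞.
S_n ~ (19/39) · n^(39/19)

Integral comparison: Σ_{k=1}^n k^(20/19) = ∫_0^n x^(20/19) dx + O(n^(20/19)). The integral is n^(1 + 20/19) / (1 + 20/19) = n^((20+19)/19) / ((20+19)/19) = (19/39) · n^(39/19).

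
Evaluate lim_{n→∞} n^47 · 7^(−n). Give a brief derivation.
lim = 0

Exponentials with base > 1 dominate every fixed polynomial: for any fixed c, n^c / 7^n → 0 as n → ∞ (e.g. by the ratio test, or by writing 7^n = e^(n ln 7) and noting e^(n ln 7) / n^c → ∞). Hence n^47 · 7^(−n) = n^47 / 7^n → 0.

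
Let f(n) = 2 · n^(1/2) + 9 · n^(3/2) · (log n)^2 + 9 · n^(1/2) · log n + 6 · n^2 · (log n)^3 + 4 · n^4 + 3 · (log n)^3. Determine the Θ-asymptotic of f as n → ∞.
f(n) ∈ Θ(n^4)

Compare the terms by growth order. For large n, n^a · (log n)^b dominates n^a' · (log n)^b' iff a > a', or (a = a' and b > b'). Ranking the 6 terms shows the dominant one is 4 · n^4. Hence f(n) ∈ Θ(n^4).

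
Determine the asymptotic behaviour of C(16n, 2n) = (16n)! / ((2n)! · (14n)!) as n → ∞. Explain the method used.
C(16n, 2n) ~ (16777216/823543)^(2n) · sqrt(4/(7π·2n))

Write N = 2n. Apply Stirling to each factorial:
  (8N)! ~ sqrt(2π·8N) · (8N/e)^(8N),
  N! ~ sqrt(2π N) · (N/e)^N,
  (7N)! ~ sqrt(2π·7N) · (7N/e)^(7N).
The exponential factors combine to (8N)^(8N) / (N^N · (7N)^(7N)) = 8^(8N)/7^(7N) = (8^8/7^7)^N = (16777216/823543)^N.
The square-root prefactors combine to sqrt(2π·8N) / (sqrt(2π N)·sqrt(2π·7N)) = sqrt(8 / (2π·7·N)) = sqrt(4/(7π·2n)).
Substituting N = 2n: C(16n, 2n) ~ (16777216/823543)^(2n) · sqrt(4/(7π·2n)).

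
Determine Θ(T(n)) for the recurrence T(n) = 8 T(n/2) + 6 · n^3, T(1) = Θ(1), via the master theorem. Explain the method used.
T(n) = Θ(n^3 log n)

log_2 8 = 3, and f(n) = 6 · n^3 = Θ(n^(log_2 8)). This is Case 2 of the master theorem: T(n) = Θ(f(n) · log n) = Θ(n^3 log n).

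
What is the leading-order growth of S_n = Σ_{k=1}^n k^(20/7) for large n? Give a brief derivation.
S_n ~ (7/27) · n^(27/7)

Integral comparison: Σ_{k=1}^n k^(20/7) = ∫_0^n x^(20/7) dx + O(n^(20/7)). The integral is n^(1 + 20/7) / (1 + 20/7) = n^((20+7)/7) / ((20+7)/7) = (7/27) · n^(27/7).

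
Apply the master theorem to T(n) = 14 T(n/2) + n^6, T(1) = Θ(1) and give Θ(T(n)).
T(n) = Θ(n^6)

log_2 14 ≈ 3.807. f(n) = n^6 dominates n^(log_2 14) since 6 > 3.807, and the regularity condition a·f(n/b) = 14·(n/2)^6 = (14/64)·n^6 ≤ c·f(n) holds with c = 14/64 ≈ 0.219 < 1. So this is Case 3: T(n) = Θ(f(n)) = Θ(n^6).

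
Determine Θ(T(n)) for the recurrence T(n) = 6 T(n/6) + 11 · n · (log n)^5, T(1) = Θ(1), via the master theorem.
T(n) = Θ(n · (log n)^6)

Here log_6 6 = 1 and f(n) = 11 · n · (log n)^5 = Θ(n^(log_6 6) · (log n)^5). This is the extended Case 2 of the master theorem (f matches the critical exponent up to log factors), giving T(n) = Θ(n^(log_6 6) · (log n)^(5+1)) = Θ(n · (log n)^6).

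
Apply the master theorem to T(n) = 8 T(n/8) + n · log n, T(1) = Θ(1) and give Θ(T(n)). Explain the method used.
T(n) = Θ(n · (log n)^2)

Here log_8 8 = 1 and f(n) = n · log n = Θ(n^(log_8 8) · (log n)^1). This is the extended Case 2 of the master theorem (f matches the critical exponent up to log factors), giving T(n) = Θ(n^(log_8 8) · (log n)^(1+1)) = Θ(n · (log n)^2).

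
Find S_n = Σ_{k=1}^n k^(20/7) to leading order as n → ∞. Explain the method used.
S_n ~ (7/27) · n^(27/7)

Integral comparison: Σ_{k=1}^n k^(20/7) = ∫_0^n x^(20/7) dx + O(n^(20/7)). The integral is n^(1 + 20/7) / (1 + 20/7) = n^((20+7)/7) / ((20+7)/7) = (7/27) · n^(27/7).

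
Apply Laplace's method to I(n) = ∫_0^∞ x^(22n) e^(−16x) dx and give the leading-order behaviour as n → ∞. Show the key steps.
I(n) ~ (sqrt(2π·22n) / 16) · (22n/(16e))^(22n)

Write the integrand as exp(22n ln x − 16x) and set f(x) = 22n ln x − 16x. Then f'(x) = 22n/x − 16 = 0 at x* = 22n/16, and f''(x*) = −22n/x*^2 = −16^2/(22n). Laplace's method (interior maximum) gives
  I(n) ~ e^(f(x*)) · sqrt(2π / |f''(x*)|)
        = exp(22n ln(22n/16) − 22n) · sqrt(2π · 22n / 16^2)
        = (22n/16)^(22n) e^(−22n) · sqrt(2π·22n) / 16
        = (sqrt(2π·22n) / 16) · (22n/(16e))^(22n).
This matches Γ(22n+1)/16^(22n+1) with Stirling applied to Γ.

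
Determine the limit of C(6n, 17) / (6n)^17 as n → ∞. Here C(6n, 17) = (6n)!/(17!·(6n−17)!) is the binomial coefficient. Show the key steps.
lim = 1/17! = 1/355687428096000

With N = 6n → ∞: C(N, 17) / N^17 = [N(N−1)…(N−16)] / (17! · N^17) = (1/17!) · 1 · (1 − 1/(6n)) · … · (1 − 16/(6n)). Each factor → 1 as N → ∞, so the limit is 1/17! = 1/355687428096000.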